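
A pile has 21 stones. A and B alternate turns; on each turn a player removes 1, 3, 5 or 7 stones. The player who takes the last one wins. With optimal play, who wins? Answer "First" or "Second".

First

W/L table (W = player to move can force a win):
i:   0  1  2  3  4  5  6  7  8  9 10 11 12 13 14 15 16 17 18 19 20 21
     L  W  L  W  L  W  L  W  L  W  L  W  L  W  L  W  L  W  L  W  L  W
Position 21 is W, so the first player wins.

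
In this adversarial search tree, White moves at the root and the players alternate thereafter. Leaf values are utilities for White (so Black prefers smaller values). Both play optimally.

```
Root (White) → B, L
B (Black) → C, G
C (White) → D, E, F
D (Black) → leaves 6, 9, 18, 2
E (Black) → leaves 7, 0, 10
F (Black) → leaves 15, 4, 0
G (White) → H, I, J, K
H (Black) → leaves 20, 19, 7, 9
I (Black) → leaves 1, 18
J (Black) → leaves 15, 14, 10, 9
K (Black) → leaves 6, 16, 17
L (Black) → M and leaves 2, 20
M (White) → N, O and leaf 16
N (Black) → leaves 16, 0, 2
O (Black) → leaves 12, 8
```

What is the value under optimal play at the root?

D (Black): min(6, 9, 18, 2) = 2
E (Black): min(7, 0, 10) = 0
F (Black): min(15, 4, 0) = 0
C (White): max(2, 0, 0) = 2
H (Black): min(20, 19, 7, 9) = 7
I (Black): min(1, 18) = 1
J (Black): min(15, 14, 10, 9) = 9
K (Black): min(6, 16, 17) = 6
G (White): max(7, 1, 9, 6) = 9
B (Black): min(2, 9) = 2
N (Black): min(16, 0, 2) = 0
O (Black): min(12, 8) = 8
M (White): max(0, 8, 16) = 16
L (Black): min(16, 2, 20) = 2
Root (White): max(2, 2) = 2

2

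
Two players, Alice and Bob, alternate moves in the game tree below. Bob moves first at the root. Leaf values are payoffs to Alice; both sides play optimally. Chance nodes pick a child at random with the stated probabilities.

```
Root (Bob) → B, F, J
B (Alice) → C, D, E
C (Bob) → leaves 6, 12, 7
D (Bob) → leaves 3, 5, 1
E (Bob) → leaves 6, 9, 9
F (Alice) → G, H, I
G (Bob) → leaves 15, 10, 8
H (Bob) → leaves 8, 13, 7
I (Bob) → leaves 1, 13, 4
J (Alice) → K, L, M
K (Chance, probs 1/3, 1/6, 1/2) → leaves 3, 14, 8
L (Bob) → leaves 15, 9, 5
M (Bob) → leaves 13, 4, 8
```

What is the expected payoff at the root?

6

C (Bob): min(6, 12, 7) = 6
D (Bob): min(3, 5, 1) = 1
E (Bob): min(6, 9, 9) = 6
B (Alice): max(6, 1, 6) = 6
G (Bob): min(15, 10, 8) = 8
H (Bob): min(8, 13, 7) = 7
I (Bob): min(1, 13, 4) = 1
F (Alice): max(8, 7, 1) = 8
K (Chance): 1/3·3 + 1/6·14 + 1/2·8 = 7.33
L (Bob): min(15, 9, 5) = 5
M (Bob): min(13, 4, 8) = 4
J (Alice): max(7.33, 5, 4) = 7.33
Root (Bob): min(6, 8, 7.33) = 6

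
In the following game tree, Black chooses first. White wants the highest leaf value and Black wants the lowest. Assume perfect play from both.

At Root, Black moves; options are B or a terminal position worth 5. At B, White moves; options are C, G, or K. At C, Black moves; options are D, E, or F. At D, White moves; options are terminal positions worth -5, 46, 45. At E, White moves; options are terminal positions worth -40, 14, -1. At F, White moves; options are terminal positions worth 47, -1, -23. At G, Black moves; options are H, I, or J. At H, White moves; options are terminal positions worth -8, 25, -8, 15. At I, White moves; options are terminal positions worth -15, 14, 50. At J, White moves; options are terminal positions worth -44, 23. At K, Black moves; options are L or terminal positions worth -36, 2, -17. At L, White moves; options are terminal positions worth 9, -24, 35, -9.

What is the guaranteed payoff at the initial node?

D (White): max(-5, 46, 45) = 46
E (White): max(-40, 14, -1) = 14
F (White): max(47, -1, -23) = 47
C (Black): min(46, 14, 47) = 14
H (White): max(-8, 25, -8, 15) = 25
I (White): max(-15, 14, 50) = 50
J (White): max(-44, 23) = 23
G (Black): min(25, 50, 23) = 23
L (White): max(9, -24, 35, -9) = 35
K (Black): min(35, -36, 2, -17) = -36
B (White): max(14, 23, -36) = 23
Root (Black): min(23, 5) = 5

5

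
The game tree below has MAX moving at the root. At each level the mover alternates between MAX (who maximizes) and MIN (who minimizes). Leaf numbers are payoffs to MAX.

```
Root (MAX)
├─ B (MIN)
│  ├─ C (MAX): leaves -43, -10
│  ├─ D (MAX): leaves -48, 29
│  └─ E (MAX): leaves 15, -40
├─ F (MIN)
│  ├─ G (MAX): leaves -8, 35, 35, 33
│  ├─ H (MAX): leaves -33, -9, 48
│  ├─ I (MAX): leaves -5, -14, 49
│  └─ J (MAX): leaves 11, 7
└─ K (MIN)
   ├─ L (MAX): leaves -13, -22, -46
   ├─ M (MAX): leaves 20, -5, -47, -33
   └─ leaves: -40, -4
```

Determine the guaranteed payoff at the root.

C (MAX): max(-43, -10) = -10
D (MAX): max(-48, 29) = 29
E (MAX): max(15, -40) = 15
B (MIN): min(-10, 29, 15) = -10
G (MAX): max(-8, 35, 35, 33) = 35
H (MAX): max(-33, -9, 48) = 48
I (MAX): max(-5, -14, 49) = 49
J (MAX): max(11, 7) = 11
F (MIN): min(35, 48, 49, 11) = 11
L (MAX): max(-13, -22, -46) = -13
M (MAX): max(20, -5, -47, -33) = 20
K (MIN): min(-13, 20, -40, -4) = -40
Root (MAX): max(-10, 11, -40) = 11

11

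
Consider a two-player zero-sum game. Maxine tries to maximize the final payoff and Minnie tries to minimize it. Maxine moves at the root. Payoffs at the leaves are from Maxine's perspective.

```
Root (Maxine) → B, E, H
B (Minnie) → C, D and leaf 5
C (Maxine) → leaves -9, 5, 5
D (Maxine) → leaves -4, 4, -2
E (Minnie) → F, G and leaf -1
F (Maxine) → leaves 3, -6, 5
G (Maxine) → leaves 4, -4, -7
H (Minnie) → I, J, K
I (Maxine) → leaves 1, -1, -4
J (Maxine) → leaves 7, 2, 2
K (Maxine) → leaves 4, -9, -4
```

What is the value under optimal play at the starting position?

4

C (Maxine): max(-9, 5, 5) = 5
D (Maxine): max(-4, 4, -2) = 4
B (Minnie): min(5, 4, 5) = 4
F (Maxine): max(3, -6, 5) = 5
G (Maxine): max(4, -4, -7) = 4
E (Minnie): min(5, 4, -1) = -1
I (Maxine): max(1, -1, -4) = 1
J (Maxine): max(7, 2, 2) = 7
K (Maxine): max(4, -9, -4) = 4
H (Minnie): min(1, 7, 4) = 1
Root (Maxine): max(4, -1, 1) = 4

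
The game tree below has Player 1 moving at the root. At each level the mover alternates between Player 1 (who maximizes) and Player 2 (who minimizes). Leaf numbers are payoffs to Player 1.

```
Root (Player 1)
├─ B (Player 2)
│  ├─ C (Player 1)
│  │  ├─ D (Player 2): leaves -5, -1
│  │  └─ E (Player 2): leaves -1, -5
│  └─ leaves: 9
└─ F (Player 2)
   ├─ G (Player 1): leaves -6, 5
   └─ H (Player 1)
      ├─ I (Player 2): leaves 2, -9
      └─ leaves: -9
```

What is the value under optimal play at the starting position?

D (Player 2): min(-5, -1) = -5
E (Player 2): min(-1, -5) = -5
C (Player 1): max(-5, -5) = -5
B (Player 2): min(-5, 9) = -5
G (Player 1): max(-6, 5) = 5
I (Player 2): min(2, -9) = -9
H (Player 1): max(-9, -9) = -9
F (Player 2): min(5, -9) = -9
Root (Player 1): max(-5, -9) = -5

-5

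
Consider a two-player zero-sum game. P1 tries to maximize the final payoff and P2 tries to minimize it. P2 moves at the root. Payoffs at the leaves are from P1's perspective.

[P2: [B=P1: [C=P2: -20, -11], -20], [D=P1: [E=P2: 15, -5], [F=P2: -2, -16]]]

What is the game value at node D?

-5

E: min(15, -5) = -5
F: min(-2, -16) = -16
D: max(-5, -16) = -5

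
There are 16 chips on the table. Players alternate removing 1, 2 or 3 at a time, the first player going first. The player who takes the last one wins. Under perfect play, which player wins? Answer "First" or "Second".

Second

i:   0  1  2  3  4  5  6  7  8  9 10 11 12 13 14 15 16
     L  W  W  W  L  W  W  W  L  W  W  W  L  W  W  W  L
Position 16 is L, so the second player wins.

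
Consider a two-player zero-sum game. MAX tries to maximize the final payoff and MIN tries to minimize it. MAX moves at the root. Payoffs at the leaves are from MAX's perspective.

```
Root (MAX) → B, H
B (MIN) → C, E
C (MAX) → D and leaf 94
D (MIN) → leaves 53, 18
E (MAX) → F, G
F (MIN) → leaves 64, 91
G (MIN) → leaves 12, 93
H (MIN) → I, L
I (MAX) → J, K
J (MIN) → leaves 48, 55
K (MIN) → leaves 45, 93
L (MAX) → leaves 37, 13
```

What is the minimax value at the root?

64

D (MIN): min(53, 18) = 18
C (MAX): max(18, 94) = 94
F (MIN): min(64, 91) = 64
G (MIN): min(12, 93) = 12
E (MAX): max(64, 12) = 64
B (MIN): min(94, 64) = 64
J (MIN): min(48, 55) = 48
K (MIN): min(45, 93) = 45
I (MAX): max(48, 45) = 48
L (MAX): max(37, 13) = 37
H (MIN): min(48, 37) = 37
Root (MAX): max(64, 37) = 64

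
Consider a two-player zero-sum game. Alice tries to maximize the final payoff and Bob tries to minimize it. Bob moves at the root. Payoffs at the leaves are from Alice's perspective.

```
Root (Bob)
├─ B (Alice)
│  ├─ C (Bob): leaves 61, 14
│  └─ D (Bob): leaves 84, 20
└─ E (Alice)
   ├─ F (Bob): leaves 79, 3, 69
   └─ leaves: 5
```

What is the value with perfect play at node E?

F: min(79, 3, 69) = 3
E: max(3, 5) = 5

5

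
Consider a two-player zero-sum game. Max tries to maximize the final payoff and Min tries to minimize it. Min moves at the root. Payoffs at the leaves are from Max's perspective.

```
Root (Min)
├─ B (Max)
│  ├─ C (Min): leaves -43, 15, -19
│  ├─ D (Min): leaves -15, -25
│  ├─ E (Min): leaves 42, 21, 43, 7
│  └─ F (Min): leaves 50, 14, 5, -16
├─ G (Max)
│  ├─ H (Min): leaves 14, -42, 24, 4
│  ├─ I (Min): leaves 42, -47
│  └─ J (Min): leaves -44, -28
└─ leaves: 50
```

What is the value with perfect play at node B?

7

C: min(-43, 15, -19) = -43
D: min(-15, -25) = -25
E: min(42, 21, 43, 7) = 7
F: min(50, 14, 5, -16) = -16
B: max(-43, -25, 7, -16) = 7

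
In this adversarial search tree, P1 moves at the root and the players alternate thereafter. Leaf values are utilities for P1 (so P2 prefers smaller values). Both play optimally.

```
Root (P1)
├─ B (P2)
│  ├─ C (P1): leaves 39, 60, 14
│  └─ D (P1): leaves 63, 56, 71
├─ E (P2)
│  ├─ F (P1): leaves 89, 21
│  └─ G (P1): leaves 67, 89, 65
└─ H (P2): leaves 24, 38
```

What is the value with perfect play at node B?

60

C: max(39, 60, 14) = 60
D: max(63, 56, 71) = 71
B: min(60, 71) = 60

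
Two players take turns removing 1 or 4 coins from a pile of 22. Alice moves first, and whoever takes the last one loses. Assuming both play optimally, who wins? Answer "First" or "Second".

W/L table (W = player to move can force a win):
i:   0  1  2  3  4  5  6  7  8  9 10 11 12 13 14 15 16 17 18 19 20 21 22
     W  L  W  L  W  W  L  W  L  W  W  L  W  L  W  W  L  W  L  W  W  L  W
Position 22 is W, so the first player wins.

First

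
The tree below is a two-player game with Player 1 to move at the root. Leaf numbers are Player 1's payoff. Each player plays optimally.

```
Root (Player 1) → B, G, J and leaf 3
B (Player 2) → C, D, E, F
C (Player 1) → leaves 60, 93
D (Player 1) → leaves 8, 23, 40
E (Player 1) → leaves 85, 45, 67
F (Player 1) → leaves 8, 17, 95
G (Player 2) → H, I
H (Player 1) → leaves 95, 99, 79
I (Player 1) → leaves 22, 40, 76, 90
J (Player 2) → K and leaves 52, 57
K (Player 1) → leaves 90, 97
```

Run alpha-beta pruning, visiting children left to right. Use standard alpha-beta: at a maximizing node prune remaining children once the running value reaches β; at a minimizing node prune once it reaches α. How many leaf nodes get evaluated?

20

C [α=-∞,β=+∞]: v=93
D [α=-∞,β=93]: v=40
E [α=-∞,β=40]: v=85 after child 1 ≥ β → β-cutoff, skip 2
F [α=-∞,β=40]: v=95
B [α=-∞,β=+∞]: v=40
H [α=40,β=+∞]: v=99
I [α=40,β=99]: v=90
G [α=40,β=+∞]: v=90
K [α=90,β=+∞]: v=97
J [α=90,β=+∞]: v=52 after child 2 ≤ α → α-cutoff, skip 1
Root [α=-∞,β=+∞]: v=90
Leaves evaluated: 20 of 23.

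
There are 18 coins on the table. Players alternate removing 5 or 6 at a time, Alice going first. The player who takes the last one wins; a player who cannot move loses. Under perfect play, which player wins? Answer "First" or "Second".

Compute winning (W) and losing (L) positions by backward induction:
i:   0  1  2  3  4  5  6  7  8  9 10 11 12 13 14 15 16 17 18
     L  L  L  L  L  W  W  W  W  W  W  L  L  L  L  L  W  W  W
Position 18 is W, so the first player wins.

First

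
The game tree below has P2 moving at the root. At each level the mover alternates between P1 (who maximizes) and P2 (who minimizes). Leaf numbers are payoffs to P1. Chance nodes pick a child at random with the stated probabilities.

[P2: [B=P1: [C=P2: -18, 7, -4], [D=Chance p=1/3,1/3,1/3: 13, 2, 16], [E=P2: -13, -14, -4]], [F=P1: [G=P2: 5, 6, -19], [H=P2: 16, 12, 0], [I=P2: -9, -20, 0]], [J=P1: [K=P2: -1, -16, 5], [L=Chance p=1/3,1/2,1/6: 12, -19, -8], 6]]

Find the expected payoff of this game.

0

C (P2): min(-18, 7, -4) = -18
D (Chance): 1/3·13 + 1/3·2 + 1/3·16 = 10.33
E (P2): min(-13, -14, -4) = -14
B (P1): max(-18, 10.33, -14) = 10.33
G (P2): min(5, 6, -19) = -19
H (P2): min(16, 12, 0) = 0
I (P2): min(-9, -20, 0) = -20
F (P1): max(-19, 0, -20) = 0
K (P2): min(-1, -16, 5) = -16
L (Chance): 1/3·12 + 1/2·-19 + 1/6·-8 = -6.83
J (P1): max(-16, -6.83, 6) = 6
Root (P2): min(10.33, 0, 6) = 0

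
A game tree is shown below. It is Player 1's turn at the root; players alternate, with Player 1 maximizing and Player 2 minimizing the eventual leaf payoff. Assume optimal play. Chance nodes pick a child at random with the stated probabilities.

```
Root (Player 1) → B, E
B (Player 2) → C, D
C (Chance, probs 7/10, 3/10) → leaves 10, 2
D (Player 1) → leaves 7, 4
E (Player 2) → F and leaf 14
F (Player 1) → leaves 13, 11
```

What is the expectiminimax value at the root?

13

C (Chance): 7/10·10 + 3/10·2 = 7.6
D (Player 1): max(7, 4) = 7
B (Player 2): min(7.6, 7) = 7
F (Player 1): max(13, 11) = 13
E (Player 2): min(13, 14) = 13
Root (Player 1): max(7, 13) = 13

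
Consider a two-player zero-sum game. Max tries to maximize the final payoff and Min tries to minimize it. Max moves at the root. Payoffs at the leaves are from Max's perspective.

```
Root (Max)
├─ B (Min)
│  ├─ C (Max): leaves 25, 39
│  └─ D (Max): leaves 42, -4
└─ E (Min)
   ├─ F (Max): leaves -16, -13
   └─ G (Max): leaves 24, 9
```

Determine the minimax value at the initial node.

C (Max): max(25, 39) = 39
D (Max): max(42, -4) = 42
B (Min): min(39, 42) = 39
F (Max): max(-16, -13) = -13
G (Max): max(24, 9) = 24
E (Min): min(-13, 24) = -13
Root (Max): max(39, -13) = 39

39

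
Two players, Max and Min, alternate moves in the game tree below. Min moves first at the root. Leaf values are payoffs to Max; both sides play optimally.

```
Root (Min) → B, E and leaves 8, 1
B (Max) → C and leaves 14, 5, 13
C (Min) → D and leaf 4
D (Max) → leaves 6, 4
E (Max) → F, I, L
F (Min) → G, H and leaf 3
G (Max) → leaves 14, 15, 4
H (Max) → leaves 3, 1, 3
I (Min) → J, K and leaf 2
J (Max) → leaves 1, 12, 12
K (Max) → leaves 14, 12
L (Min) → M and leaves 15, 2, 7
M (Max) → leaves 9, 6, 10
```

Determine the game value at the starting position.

D (Max): max(6, 4) = 6
C (Min): min(6, 4) = 4
B (Max): max(4, 14, 5, 13) = 14
G (Max): max(14, 15, 4) = 15
H (Max): max(3, 1, 3) = 3
F (Min): min(15, 3, 3) = 3
J (Max): max(1, 12, 12) = 12
K (Max): max(14, 12) = 14
I (Min): min(12, 14, 2) = 2
M (Max): max(9, 6, 10) = 10
L (Min): min(10, 15, 2, 7) = 2
E (Max): max(3, 2, 2) = 3
Root (Min): min(14, 3, 8, 1) = 1

1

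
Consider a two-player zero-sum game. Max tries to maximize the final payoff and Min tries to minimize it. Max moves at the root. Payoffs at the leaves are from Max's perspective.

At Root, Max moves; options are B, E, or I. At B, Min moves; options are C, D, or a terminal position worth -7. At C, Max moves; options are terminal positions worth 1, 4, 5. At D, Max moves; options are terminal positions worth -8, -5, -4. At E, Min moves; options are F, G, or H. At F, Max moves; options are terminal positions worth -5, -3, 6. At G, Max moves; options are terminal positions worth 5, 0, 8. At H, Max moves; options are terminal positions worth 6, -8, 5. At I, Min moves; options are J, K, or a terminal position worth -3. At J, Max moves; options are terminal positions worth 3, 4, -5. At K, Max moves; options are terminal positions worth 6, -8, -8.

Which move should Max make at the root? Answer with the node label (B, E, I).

C (Max): max(1, 4, 5) = 5
D (Max): max(-8, -5, -4) = -4
B (Min): min(5, -4, -7) = -7
F (Max): max(-5, -3, 6) = 6
G (Max): max(5, 0, 8) = 8
H (Max): max(6, -8, 5) = 6
E (Min): min(6, 8, 6) = 6
J (Max): max(3, 4, -5) = 4
K (Max): max(6, -8, -8) = 6
I (Min): min(4, 6, -3) = -3
Root (Max): max(-7, 6, -3) = 6
Max picks the child with the highest value: E (value 6).

E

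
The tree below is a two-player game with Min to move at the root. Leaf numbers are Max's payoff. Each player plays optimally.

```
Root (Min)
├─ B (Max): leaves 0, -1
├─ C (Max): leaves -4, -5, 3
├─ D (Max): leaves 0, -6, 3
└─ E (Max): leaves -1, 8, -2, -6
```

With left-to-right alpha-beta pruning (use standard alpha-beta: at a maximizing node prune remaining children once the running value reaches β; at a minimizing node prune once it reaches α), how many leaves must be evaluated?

8

B [α=-∞,β=+∞]: v=0
C [α=-∞,β=0]: v=3
D [α=-∞,β=0]: v=0 after child 1 ≥ β → β-cutoff, skip 2
E [α=-∞,β=0]: v=8 after child 2 ≥ β → β-cutoff, skip 2
Root [α=-∞,β=+∞]: v=0
Leaves evaluated: 8 of 12.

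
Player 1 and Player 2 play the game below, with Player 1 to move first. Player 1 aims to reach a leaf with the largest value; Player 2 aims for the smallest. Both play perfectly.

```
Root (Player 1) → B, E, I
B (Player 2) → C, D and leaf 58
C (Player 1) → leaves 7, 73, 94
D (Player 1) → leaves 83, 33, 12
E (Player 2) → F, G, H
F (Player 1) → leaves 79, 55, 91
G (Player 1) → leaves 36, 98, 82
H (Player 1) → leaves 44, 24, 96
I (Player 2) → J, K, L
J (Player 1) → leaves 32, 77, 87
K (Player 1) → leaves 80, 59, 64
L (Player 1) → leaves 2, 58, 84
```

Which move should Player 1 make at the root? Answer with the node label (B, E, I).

C (Player 1): max(7, 73, 94) = 94
D (Player 1): max(83, 33, 12) = 83
B (Player 2): min(94, 83, 58) = 58
F (Player 1): max(79, 55, 91) = 91
G (Player 1): max(36, 98, 82) = 98
H (Player 1): max(44, 24, 96) = 96
E (Player 2): min(91, 98, 96) = 91
J (Player 1): max(32, 77, 87) = 87
K (Player 1): max(80, 59, 64) = 80
L (Player 1): max(2, 58, 84) = 84
I (Player 2): min(87, 80, 84) = 80
Root (Player 1): max(58, 91, 80) = 91
Player 1 picks the child with the highest value: E (value 91).

E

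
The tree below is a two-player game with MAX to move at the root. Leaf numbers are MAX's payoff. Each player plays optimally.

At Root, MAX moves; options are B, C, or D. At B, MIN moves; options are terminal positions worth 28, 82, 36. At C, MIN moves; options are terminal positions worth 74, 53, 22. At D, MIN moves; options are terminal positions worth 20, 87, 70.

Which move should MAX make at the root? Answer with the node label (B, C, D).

B

B (MIN): min(28, 82, 36) = 28
C (MIN): min(74, 53, 22) = 22
D (MIN): min(20, 87, 70) = 20
Root (MAX): max(28, 22, 20) = 28
MAX picks the child with the highest value: B (value 28).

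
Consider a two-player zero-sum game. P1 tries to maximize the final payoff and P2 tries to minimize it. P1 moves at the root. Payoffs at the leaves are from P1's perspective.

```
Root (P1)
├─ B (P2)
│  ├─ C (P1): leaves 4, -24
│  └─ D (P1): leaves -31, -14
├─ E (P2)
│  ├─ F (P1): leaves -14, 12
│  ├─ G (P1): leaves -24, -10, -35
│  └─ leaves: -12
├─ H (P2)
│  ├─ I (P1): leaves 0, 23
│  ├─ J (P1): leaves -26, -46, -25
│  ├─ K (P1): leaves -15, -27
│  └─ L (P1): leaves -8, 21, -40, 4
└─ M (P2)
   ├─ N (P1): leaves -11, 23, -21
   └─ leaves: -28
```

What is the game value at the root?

C (P1): max(4, -24) = 4
D (P1): max(-31, -14) = -14
B (P2): min(4, -14) = -14
F (P1): max(-14, 12) = 12
G (P1): max(-24, -10, -35) = -10
E (P2): min(12, -10, -12) = -12
I (P1): max(0, 23) = 23
J (P1): max(-26, -46, -25) = -25
K (P1): max(-15, -27) = -15
L (P1): max(-8, 21, -40, 4) = 21
H (P2): min(23, -25, -15, 21) = -25
N (P1): max(-11, 23, -21) = 23
M (P2): min(23, -28) = -28
Root (P1): max(-14, -12, -25, -28) = -12

-12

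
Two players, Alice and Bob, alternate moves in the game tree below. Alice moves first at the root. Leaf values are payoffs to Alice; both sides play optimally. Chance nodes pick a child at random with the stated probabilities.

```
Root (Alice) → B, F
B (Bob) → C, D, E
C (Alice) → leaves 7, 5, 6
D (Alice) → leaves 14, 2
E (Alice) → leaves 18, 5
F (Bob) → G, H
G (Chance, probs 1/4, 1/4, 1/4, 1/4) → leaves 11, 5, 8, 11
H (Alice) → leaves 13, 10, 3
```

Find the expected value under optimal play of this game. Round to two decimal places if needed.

C (Alice): max(7, 5, 6) = 7
D (Alice): max(14, 2) = 14
E (Alice): max(18, 5) = 18
B (Bob): min(7, 14, 18) = 7
G (Chance): 1/4·11 + 1/4·5 + 1/4·8 + 1/4·11 = 8.75
H (Alice): max(13, 10, 3) = 13
F (Bob): min(8.75, 13) = 8.75
Root (Alice): max(7, 8.75) = 8.75

8.75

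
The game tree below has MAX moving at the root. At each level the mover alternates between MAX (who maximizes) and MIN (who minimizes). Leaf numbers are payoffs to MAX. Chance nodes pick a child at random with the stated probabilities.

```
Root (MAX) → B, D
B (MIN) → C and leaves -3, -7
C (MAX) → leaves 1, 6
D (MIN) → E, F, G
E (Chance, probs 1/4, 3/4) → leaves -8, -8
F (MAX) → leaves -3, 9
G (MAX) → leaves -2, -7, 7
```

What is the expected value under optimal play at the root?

C (MAX): max(1, 6) = 6
B (MIN): min(6, -3, -7) = -7
E (Chance): 1/4·-8 + 3/4·-8 = -8
F (MAX): max(-3, 9) = 9
G (MAX): max(-2, -7, 7) = 7
D (MIN): min(-8, 9, 7) = -8
Root (MAX): max(-7, -8) = -7

-7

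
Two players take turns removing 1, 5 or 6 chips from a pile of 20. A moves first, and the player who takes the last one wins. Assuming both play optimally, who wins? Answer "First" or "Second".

Positions where the player to move wins (W) vs loses (L):
i:   0  1  2  3  4  5  6  7  8  9 10 11 12 13 14 15 16 17 18 19 20
     L  W  L  W  L  W  W  W  W  W  W  L  W  L  W  L  W  W  W  W  W
Position 20 is W, so the first player wins.

First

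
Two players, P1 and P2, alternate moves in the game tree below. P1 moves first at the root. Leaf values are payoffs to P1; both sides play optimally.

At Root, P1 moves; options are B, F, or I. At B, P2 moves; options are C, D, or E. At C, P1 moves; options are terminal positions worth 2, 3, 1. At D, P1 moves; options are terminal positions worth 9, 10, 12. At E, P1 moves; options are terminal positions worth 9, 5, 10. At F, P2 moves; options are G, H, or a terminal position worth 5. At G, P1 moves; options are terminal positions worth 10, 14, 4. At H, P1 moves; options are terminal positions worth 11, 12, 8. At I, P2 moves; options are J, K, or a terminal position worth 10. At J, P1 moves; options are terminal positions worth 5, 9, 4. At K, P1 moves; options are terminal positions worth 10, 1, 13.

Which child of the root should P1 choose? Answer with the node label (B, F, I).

I

C (P1): max(2, 3, 1) = 3
D (P1): max(9, 10, 12) = 12
E (P1): max(9, 5, 10) = 10
B (P2): min(3, 12, 10) = 3
G (P1): max(10, 14, 4) = 14
H (P1): max(11, 12, 8) = 12
F (P2): min(14, 12, 5) = 5
J (P1): max(5, 9, 4) = 9
K (P1): max(10, 1, 13) = 13
I (P2): min(9, 13, 10) = 9
Root (P1): max(3, 5, 9) = 9
P1 picks the child with the highest value: I (value 9).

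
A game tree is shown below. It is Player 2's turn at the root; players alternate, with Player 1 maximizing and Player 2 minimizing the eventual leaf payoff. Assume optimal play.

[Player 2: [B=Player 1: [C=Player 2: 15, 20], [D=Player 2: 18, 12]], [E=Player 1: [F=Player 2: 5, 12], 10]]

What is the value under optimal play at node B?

C: min(15, 20) = 15
D: min(18, 12) = 12
B: max(15, 12) = 15

15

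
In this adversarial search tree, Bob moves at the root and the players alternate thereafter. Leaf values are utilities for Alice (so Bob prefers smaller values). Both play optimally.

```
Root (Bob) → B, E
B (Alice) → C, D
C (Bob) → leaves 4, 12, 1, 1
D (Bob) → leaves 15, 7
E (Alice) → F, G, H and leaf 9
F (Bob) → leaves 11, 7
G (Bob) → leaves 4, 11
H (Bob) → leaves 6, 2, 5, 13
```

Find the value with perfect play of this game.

C (Bob): min(4, 12, 1, 1) = 1
D (Bob): min(15, 7) = 7
B (Alice): max(1, 7) = 7
F (Bob): min(11, 7) = 7
G (Bob): min(4, 11) = 4
H (Bob): min(6, 2, 5, 13) = 2
E (Alice): max(7, 4, 2, 9) = 9
Root (Bob): min(7, 9) = 7

7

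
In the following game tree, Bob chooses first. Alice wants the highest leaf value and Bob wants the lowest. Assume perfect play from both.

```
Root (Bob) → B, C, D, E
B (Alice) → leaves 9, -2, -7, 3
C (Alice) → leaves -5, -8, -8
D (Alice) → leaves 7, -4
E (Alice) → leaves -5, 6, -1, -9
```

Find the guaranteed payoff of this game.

B (Alice): max(9, -2, -7, 3) = 9
C (Alice): max(-5, -8, -8) = -5
D (Alice): max(7, -4) = 7
E (Alice): max(-5, 6, -1, -9) = 6
Root (Bob): min(9, -5, 7, 6) = -5

-5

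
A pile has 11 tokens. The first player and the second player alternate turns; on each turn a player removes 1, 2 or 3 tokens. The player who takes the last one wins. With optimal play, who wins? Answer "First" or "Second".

First

W/L table (W = player to move can force a win):
i:   0  1  2  3  4  5  6  7  8  9 10 11
     L  W  W  W  L  W  W  W  L  W  W  W
Position 11 is W, so the first player wins.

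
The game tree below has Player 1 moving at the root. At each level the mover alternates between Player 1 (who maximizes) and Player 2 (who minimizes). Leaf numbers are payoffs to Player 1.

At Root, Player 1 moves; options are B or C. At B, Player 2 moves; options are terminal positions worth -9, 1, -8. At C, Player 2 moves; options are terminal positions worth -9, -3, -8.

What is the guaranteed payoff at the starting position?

-9

B (Player 2): min(-9, 1, -8) = -9
C (Player 2): min(-9, -3, -8) = -9
Root (Player 1): max(-9, -9) = -9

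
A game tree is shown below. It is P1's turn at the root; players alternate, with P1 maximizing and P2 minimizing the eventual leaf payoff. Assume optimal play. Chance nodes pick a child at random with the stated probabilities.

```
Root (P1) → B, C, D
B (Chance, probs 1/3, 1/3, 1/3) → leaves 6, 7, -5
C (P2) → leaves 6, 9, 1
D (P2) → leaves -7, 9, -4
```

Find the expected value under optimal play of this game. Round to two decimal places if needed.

B (Chance): 1/3·6 + 1/3·7 + 1/3·-5 = 2.67
C (P2): min(6, 9, 1) = 1
D (P2): min(-7, 9, -4) = -7
Root (P1): max(2.67, 1, -7) = 2.67

2.67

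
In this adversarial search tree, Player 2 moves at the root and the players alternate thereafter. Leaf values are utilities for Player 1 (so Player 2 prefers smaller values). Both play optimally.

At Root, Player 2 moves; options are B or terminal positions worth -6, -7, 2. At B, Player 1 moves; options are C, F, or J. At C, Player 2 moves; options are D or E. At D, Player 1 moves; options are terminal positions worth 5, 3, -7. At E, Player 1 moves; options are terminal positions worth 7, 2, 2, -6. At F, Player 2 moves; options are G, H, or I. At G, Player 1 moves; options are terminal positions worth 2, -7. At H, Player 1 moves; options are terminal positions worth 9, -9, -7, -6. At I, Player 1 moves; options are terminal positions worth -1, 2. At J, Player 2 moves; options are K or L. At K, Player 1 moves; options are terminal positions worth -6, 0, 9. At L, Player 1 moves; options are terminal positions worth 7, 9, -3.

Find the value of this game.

-7

D (Player 1): max(5, 3, -7) = 5
E (Player 1): max(7, 2, 2, -6) = 7
C (Player 2): min(5, 7) = 5
G (Player 1): max(2, -7) = 2
H (Player 1): max(9, -9, -7, -6) = 9
I (Player 1): max(-1, 2) = 2
F (Player 2): min(2, 9, 2) = 2
K (Player 1): max(-6, 0, 9) = 9
L (Player 1): max(7, 9, -3) = 9
J (Player 2): min(9, 9) = 9
B (Player 1): max(5, 2, 9) = 9
Root (Player 2): min(9, -6, -7, 2) = -7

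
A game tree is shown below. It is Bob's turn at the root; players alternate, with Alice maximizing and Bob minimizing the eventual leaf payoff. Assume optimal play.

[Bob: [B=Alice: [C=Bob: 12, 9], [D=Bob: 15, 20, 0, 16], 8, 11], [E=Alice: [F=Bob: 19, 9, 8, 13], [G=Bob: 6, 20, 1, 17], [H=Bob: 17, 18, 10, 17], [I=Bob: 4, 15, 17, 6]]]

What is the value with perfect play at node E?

F: min(19, 9, 8, 13) = 8
G: min(6, 20, 1, 17) = 1
H: min(17, 18, 10, 17) = 10
I: min(4, 15, 17, 6) = 4
E: max(8, 1, 10, 4) = 10

10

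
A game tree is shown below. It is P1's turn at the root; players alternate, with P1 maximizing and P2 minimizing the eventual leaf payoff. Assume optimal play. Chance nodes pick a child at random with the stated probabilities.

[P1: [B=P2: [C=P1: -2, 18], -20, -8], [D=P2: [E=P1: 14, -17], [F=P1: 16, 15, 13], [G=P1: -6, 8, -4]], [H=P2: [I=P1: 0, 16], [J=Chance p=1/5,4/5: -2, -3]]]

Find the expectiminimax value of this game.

C (P1): max(-2, 18) = 18
B (P2): min(18, -20, -8) = -20
E (P1): max(14, -17) = 14
F (P1): max(16, 15, 13) = 16
G (P1): max(-6, 8, -4) = 8
D (P2): min(14, 16, 8) = 8
I (P1): max(0, 16) = 16
J (Chance): 1/5·-2 + 4/5·-3 = -2.8
H (P2): min(16, -2.8) = -2.8
Root (P1): max(-20, 8, -2.8) = 8

8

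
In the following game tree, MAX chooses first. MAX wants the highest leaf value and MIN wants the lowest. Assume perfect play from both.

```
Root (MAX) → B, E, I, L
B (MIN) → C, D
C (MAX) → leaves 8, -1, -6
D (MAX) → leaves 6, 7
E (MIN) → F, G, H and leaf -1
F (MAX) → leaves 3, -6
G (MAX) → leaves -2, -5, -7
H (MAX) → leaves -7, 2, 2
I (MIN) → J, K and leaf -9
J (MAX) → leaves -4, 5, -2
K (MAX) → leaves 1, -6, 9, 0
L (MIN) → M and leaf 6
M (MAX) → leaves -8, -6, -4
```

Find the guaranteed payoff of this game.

C (MAX): max(8, -1, -6) = 8
D (MAX): max(6, 7) = 7
B (MIN): min(8, 7) = 7
F (MAX): max(3, -6) = 3
G (MAX): max(-2, -5, -7) = -2
H (MAX): max(-7, 2, 2) = 2
E (MIN): min(3, -2, 2, -1) = -2
J (MAX): max(-4, 5, -2) = 5
K (MAX): max(1, -6, 9, 0) = 9
I (MIN): min(5, 9, -9) = -9
M (MAX): max(-8, -6, -4) = -4
L (MIN): min(-4, 6) = -4
Root (MAX): max(7, -2, -9, -4) = 7

7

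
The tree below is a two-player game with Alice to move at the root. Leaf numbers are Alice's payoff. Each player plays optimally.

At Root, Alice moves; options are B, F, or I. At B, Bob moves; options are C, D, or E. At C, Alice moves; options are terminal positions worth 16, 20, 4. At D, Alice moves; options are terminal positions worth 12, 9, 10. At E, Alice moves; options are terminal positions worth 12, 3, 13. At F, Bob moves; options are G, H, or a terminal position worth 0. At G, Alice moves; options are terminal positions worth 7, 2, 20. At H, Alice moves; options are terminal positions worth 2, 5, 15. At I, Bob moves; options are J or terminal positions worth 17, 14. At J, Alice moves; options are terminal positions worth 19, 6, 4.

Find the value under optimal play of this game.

14

C (Alice): max(16, 20, 4) = 20
D (Alice): max(12, 9, 10) = 12
E (Alice): max(12, 3, 13) = 13
B (Bob): min(20, 12, 13) = 12
G (Alice): max(7, 2, 20) = 20
H (Alice): max(2, 5, 15) = 15
F (Bob): min(20, 15, 0) = 0
J (Alice): max(19, 6, 4) = 19
I (Bob): min(19, 17, 14) = 14
Root (Alice): max(12, 0, 14) = 14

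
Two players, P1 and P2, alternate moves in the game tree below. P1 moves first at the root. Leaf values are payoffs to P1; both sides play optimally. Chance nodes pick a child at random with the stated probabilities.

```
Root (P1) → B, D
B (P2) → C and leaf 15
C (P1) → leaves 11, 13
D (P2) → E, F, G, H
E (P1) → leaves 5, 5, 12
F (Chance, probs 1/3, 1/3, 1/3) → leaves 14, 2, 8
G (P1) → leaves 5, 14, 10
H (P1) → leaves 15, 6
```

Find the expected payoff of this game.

C (P1): max(11, 13) = 13
B (P2): min(13, 15) = 13
E (P1): max(5, 5, 12) = 12
F (Chance): 1/3·14 + 1/3·2 + 1/3·8 = 8
G (P1): max(5, 14, 10) = 14
H (P1): max(15, 6) = 15
D (P2): min(12, 8, 14, 15) = 8
Root (P1): max(13, 8) = 13

13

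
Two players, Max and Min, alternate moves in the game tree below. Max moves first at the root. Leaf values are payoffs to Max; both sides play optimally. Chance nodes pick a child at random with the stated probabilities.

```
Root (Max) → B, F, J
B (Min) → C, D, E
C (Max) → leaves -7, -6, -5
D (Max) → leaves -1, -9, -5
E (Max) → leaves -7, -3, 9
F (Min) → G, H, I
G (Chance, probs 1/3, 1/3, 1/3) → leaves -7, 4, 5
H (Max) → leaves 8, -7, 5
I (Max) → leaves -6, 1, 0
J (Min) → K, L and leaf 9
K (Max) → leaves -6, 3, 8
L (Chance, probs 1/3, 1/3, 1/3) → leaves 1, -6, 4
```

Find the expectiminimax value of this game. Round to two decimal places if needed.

0.67

C (Max): max(-7, -6, -5) = -5
D (Max): max(-1, -9, -5) = -1
E (Max): max(-7, -3, 9) = 9
B (Min): min(-5, -1, 9) = -5
G (Chance): 1/3·-7 + 1/3·4 + 1/3·5 = 0.67
H (Max): max(8, -7, 5) = 8
I (Max): max(-6, 1, 0) = 1
F (Min): min(0.67, 8, 1) = 0.67
K (Max): max(-6, 3, 8) = 8
L (Chance): 1/3·1 + 1/3·-6 + 1/3·4 = -0.33
J (Min): min(8, -0.33, 9) = -0.33
Root (Max): max(-5, 0.67, -0.33) = 0.67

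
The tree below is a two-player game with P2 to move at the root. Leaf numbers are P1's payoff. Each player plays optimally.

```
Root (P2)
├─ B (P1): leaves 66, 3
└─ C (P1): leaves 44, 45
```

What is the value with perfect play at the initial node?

45

B (P1): max(66, 3) = 66
C (P1): max(44, 45) = 45
Root (P2): min(66, 45) = 45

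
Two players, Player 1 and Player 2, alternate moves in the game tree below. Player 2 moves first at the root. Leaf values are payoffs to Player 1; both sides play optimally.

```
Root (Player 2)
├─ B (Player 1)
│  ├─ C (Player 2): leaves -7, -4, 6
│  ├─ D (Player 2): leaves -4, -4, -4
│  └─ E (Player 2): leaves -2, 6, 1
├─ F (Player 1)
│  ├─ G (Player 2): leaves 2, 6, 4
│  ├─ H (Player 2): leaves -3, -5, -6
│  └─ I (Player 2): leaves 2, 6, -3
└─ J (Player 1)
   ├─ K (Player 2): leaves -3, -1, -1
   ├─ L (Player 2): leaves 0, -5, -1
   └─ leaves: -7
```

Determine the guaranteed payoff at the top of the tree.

-3

C (Player 2): min(-7, -4, 6) = -7
D (Player 2): min(-4, -4, -4) = -4
E (Player 2): min(-2, 6, 1) = -2
B (Player 1): max(-7, -4, -2) = -2
G (Player 2): min(2, 6, 4) = 2
H (Player 2): min(-3, -5, -6) = -6
I (Player 2): min(2, 6, -3) = -3
F (Player 1): max(2, -6, -3) = 2
K (Player 2): min(-3, -1, -1) = -3
L (Player 2): min(0, -5, -1) = -5
J (Player 1): max(-3, -5, -7) = -3
Root (Player 2): min(-2, 2, -3) = -3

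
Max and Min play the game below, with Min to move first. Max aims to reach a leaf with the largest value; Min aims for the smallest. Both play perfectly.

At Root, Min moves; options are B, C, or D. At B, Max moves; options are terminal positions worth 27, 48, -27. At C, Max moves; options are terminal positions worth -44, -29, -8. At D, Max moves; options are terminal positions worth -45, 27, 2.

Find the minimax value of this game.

-8

B (Max): max(27, 48, -27) = 48
C (Max): max(-44, -29, -8) = -8
D (Max): max(-45, 27, 2) = 27
Root (Min): min(48, -8, 27) = -8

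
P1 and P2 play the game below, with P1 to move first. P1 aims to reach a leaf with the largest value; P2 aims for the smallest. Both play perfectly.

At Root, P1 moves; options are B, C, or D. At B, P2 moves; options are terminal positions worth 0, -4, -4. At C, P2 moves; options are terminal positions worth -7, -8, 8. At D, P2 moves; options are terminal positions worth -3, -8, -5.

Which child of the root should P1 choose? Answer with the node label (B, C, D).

B

B (P2): min(0, -4, -4) = -4
C (P2): min(-7, -8, 8) = -8
D (P2): min(-3, -8, -5) = -8
Root (P1): max(-4, -8, -8) = -4
P1 picks the child with the highest value: B (value -4).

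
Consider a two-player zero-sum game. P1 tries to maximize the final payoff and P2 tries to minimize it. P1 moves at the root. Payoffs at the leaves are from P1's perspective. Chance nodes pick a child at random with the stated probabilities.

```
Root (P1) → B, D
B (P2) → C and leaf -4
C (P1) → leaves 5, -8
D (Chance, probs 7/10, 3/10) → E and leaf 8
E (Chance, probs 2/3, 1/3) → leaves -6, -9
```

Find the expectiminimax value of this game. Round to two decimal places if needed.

-2.5

C (P1): max(5, -8) = 5
B (P2): min(5, -4) = -4
E (Chance): 2/3·-6 + 1/3·-9 = -7
D (Chance): 7/10·-7 + 3/10·8 = -2.5
Root (P1): max(-4, -2.5) = -2.5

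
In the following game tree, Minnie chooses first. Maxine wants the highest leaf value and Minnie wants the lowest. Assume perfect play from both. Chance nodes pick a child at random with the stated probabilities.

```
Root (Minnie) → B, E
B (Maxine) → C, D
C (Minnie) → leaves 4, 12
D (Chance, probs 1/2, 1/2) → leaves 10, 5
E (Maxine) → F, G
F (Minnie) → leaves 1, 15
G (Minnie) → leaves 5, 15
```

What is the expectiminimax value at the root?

C (Minnie): min(4, 12) = 4
D (Chance): 1/2·10 + 1/2·5 = 7.5
B (Maxine): max(4, 7.5) = 7.5
F (Minnie): min(1, 15) = 1
G (Minnie): min(5, 15) = 5
E (Maxine): max(1, 5) = 5
Root (Minnie): min(7.5, 5) = 5

5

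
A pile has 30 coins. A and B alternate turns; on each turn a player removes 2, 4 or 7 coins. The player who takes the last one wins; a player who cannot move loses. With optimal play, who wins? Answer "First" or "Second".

Second

Mark each pile size as W (mover wins) or L (mover loses):
i:   0  1  2  3  4  5  6  7  8  9 10 11 12 13 14 15 16 17 18 19 20 21 22 23 24 25 26 27 28 29 30
     L  L  W  W  W  W  L  W  W  L  W  W  L  W  W  L  W  W  L  W  W  L  W  W  L  W  W  L  W  W  L
Position 30 is L, so the second player wins.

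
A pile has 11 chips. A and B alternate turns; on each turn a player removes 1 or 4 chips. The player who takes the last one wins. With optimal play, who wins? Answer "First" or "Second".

First

Compute winning (W) and losing (L) positions by backward induction:
i:   0  1  2  3  4  5  6  7  8  9 10 11
     L  W  L  W  W  L  W  L  W  W  L  W
Position 11 is W, so the first player wins.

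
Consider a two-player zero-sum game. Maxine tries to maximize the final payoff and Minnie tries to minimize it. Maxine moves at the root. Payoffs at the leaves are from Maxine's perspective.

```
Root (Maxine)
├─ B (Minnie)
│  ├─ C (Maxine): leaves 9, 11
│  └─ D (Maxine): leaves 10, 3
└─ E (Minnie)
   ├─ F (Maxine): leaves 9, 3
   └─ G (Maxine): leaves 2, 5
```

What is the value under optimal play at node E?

5

F: max(9, 3) = 9
G: max(2, 5) = 5
E: min(9, 5) = 5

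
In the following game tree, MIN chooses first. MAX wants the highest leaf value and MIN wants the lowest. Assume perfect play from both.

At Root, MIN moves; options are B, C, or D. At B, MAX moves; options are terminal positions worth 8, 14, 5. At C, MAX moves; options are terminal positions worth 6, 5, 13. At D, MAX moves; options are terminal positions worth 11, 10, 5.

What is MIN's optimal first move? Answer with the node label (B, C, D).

B (MAX): max(8, 14, 5) = 14
C (MAX): max(6, 5, 13) = 13
D (MAX): max(11, 10, 5) = 11
Root (MIN): min(14, 13, 11) = 11
MIN picks the child with the lowest value: D (value 11).

D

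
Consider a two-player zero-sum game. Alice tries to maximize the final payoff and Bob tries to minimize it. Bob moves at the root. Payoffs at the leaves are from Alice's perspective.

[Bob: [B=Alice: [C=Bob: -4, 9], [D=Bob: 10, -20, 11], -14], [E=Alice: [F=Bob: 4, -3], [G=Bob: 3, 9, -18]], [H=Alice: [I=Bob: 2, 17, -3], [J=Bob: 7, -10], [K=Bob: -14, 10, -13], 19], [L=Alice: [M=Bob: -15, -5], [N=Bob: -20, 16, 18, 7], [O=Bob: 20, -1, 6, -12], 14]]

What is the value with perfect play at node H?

19

I: min(2, 17, -3) = -3
J: min(7, -10) = -10
K: min(-14, 10, -13) = -14
H: max(-3, -10, -14, 19) = 19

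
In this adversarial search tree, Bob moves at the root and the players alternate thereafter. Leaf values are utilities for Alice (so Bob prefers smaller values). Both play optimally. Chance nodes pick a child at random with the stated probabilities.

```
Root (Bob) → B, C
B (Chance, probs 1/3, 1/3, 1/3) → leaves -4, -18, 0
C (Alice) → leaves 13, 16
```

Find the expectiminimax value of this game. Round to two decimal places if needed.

B (Chance): 1/3·-4 + 1/3·-18 + 1/3·0 = -7.33
C (Alice): max(13, 16) = 16
Root (Bob): min(-7.33, 16) = -7.33

-7.33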